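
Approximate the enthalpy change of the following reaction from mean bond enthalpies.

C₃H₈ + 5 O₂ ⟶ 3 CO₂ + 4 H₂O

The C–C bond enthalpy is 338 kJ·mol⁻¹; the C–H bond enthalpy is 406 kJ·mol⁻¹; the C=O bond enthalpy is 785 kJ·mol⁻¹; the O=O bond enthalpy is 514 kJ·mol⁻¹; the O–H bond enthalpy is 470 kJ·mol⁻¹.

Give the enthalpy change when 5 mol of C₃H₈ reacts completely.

ΔH = −9880 kJ

Bonds broken (reactants):
  C–C: 2 × 338 = 676
  C–H: 8 × 406 = 3248
  O=O: 5 × 514 = 2570
  Σ(broken) = 6494 kJ
Bonds formed (products):
  C=O: 6 × 785 = 4710
  O–H: 8 × 470 = 3760
  Σ(formed) = 8470 kJ
ΔH = Σ(broken) − Σ(formed) = 6494 − 8470 = −1976 kJ
For 5× the reaction as written: 5 × (−1976) = −9880 kJ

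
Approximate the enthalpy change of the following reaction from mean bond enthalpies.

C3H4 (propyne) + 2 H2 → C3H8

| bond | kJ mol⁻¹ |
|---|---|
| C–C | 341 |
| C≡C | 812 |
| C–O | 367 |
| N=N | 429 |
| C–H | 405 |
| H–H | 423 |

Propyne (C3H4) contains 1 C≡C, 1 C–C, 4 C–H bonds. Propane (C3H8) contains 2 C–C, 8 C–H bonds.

Bonds broken (reactants):
  C≡C: 1 × 812 = 812
  C–C: 1 × 341 = 341
  C–H: 4 × 405 = 1620
  H–H: 2 × 423 = 846
  Σ(broken) = 3619 kJ
Bonds formed (products):
  C–C: 2 × 341 = 682
  C–H: 8 × 405 = 3240
  Σ(formed) = 3922 kJ
ΔH = Σ(broken) − Σ(formed) = 3619 − 3922 = −303 kJ

ΔH ≈ −303 kJ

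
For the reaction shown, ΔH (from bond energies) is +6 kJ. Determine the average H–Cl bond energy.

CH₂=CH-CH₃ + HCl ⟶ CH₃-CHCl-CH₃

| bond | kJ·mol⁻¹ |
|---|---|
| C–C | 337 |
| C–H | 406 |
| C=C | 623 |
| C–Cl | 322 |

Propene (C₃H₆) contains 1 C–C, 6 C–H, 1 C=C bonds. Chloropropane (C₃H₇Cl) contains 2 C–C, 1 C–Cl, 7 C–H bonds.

Let D be the H–Cl bond energy.
Σ(broken) = 1×337 + 6×406 + 1×623 + 1×D = 3396 + D
Σ(formed) = 2×337 + 1×322 + 7×406 = 3838
ΔH = Σ(broken) − Σ(formed) = (3396 + D) − (3838) = −442 + D
Setting this equal to +6 kJ gives D = 448 kJ/mol.

D(H–Cl) ≈ 448 kJ/mol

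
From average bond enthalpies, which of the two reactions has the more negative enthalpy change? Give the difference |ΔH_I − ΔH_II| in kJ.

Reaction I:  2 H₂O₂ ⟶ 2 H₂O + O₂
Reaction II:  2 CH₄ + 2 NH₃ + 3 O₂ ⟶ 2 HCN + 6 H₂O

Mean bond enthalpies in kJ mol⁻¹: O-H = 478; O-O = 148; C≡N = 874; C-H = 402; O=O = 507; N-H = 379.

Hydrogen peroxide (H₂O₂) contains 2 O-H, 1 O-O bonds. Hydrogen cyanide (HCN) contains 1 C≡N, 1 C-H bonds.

Reaction II, by 1066 kJ

Reaction I:
  Bonds broken (reactants):
    O-H: 4 × 478 = 1912
    O-O: 2 × 148 = 296
    Σ(broken) = 2208 kJ
  Bonds formed (products):
    O-H: 4 × 478 = 1912
    O=O: 1 × 507 = 507
    Σ(formed) = 2419 kJ
  ΔH_I = 2208 − 2419 = −211 kJ
Reaction II:
  Bonds broken (reactants):
    C-H: 8 × 402 = 3216
    N-H: 6 × 379 = 2274
    O=O: 3 × 507 = 1521
    Σ(broken) = 7011 kJ
  Bonds formed (products):
    C≡N: 2 × 874 = 1748
    C-H: 2 × 402 = 804
    O-H: 12 × 478 = 5736
    Σ(formed) = 8288 kJ
  ΔH_II = 7011 − 8288 = −1277 kJ
ΔH_I − ΔH_II = +1066 kJ, so reaction II has the more negative ΔH; |ΔH_I − ΔH_II| = 1066 kJ.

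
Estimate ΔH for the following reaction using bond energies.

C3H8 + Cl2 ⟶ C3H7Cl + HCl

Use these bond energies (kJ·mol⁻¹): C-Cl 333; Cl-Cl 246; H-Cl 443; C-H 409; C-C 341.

Bonds broken (reactants):
  C-C: 2 × 341 = 682
  C-H: 8 × 409 = 3272
  Cl-Cl: 1 × 246 = 246
  Σ(broken) = 4200 kJ
Bonds formed (products):
  C-C: 2 × 341 = 682
  C-Cl: 1 × 333 = 333
  C-H: 7 × 409 = 2863
  H-Cl: 1 × 443 = 443
  Σ(formed) = 4321 kJ
ΔH = Σ(broken) − Σ(formed) = 4200 − 4321 = −121 kJ

ΔH ≈ −121 kJ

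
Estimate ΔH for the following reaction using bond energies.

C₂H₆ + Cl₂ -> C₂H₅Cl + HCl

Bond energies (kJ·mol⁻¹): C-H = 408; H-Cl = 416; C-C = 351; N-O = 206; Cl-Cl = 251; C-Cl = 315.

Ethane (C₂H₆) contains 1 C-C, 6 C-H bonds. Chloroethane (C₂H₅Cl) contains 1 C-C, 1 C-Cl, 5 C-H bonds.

ΔH ≈ −72 kJ

Bonds broken (reactants):
  C-C: 1 × 351 = 351
  C-H: 6 × 408 = 2448
  Cl-Cl: 1 × 251 = 251
  Σ(broken) = 3050 kJ
Bonds formed (products):
  C-C: 1 × 351 = 351
  C-Cl: 1 × 315 = 315
  C-H: 5 × 408 = 2040
  H-Cl: 1 × 416 = 416
  Σ(formed) = 3122 kJ
ΔH = Σ(broken) − Σ(formed) = 3050 − 3122 = −72 kJ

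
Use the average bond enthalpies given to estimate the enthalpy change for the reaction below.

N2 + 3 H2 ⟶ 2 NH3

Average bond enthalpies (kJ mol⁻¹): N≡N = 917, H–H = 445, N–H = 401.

Bonds broken (reactants):
  H–H: 3 × 445 = 1335
  N≡N: 1 × 917 = 917
  Σ(broken) = 2252 kJ
Bonds formed (products):
  N–H: 6 × 401 = 2406
  Σ(formed) = 2406 kJ
ΔH = Σ(broken) − Σ(formed) = 2252 − 2406 = −154 kJ

ΔH ≈ −154 kJ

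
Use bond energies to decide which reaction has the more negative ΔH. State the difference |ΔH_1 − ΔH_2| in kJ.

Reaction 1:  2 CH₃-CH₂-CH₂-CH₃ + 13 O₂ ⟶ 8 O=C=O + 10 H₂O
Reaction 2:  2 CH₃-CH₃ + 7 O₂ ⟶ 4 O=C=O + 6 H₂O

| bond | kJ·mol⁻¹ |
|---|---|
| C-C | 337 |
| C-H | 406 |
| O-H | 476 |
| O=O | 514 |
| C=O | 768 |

Reaction 1, by 2272 kJ

Reaction 1:
  Bonds broken (reactants):
    C-C: 6 × 337 = 2022
    C-H: 20 × 406 = 8120
    O=O: 13 × 514 = 6682
    Σ(broken) = 16824 kJ
  Bonds formed (products):
    C=O: 16 × 768 = 12288
    O-H: 20 × 476 = 9520
    Σ(formed) = 21808 kJ
  ΔH_1 = 16824 − 21808 = −4984 kJ
Reaction 2:
  Bonds broken (reactants):
    C-C: 2 × 337 = 674
    C-H: 12 × 406 = 4872
    O=O: 7 × 514 = 3598
    Σ(broken) = 9144 kJ
  Bonds formed (products):
    C=O: 8 × 768 = 6144
    O-H: 12 × 476 = 5712
    Σ(formed) = 11856 kJ
  ΔH_2 = 9144 − 11856 = −2712 kJ
ΔH_1 − ΔH_2 = −2272 kJ, so reaction 1 has the more negative ΔH; |ΔH_1 − ΔH_2| = 2272 kJ.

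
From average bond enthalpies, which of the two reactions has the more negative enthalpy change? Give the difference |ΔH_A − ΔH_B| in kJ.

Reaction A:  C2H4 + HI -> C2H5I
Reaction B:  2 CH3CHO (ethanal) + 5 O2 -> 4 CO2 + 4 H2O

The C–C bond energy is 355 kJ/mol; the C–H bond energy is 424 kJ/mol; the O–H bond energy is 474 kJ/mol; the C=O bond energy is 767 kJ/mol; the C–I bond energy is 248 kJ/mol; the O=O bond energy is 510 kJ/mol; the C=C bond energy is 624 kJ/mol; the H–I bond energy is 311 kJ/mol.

Reaction A:
  Bonds broken (reactants):
    C–H: 4 × 424 = 1696
    C=C: 1 × 624 = 624
    H–I: 1 × 311 = 311
    Σ(broken) = 2631 kJ
  Bonds formed (products):
    C–C: 1 × 355 = 355
    C–H: 5 × 424 = 2120
    C–I: 1 × 248 = 248
    Σ(formed) = 2723 kJ
  ΔH_A = 2631 − 2723 = −92 kJ
Reaction B:
  Bonds broken (reactants):
    C–C: 2 × 355 = 710
    C–H: 8 × 424 = 3392
    C=O: 2 × 767 = 1534
    O=O: 5 × 510 = 2550
    Σ(broken) = 8186 kJ
  Bonds formed (products):
    C=O: 8 × 767 = 6136
    O–H: 8 × 474 = 3792
    Σ(formed) = 9928 kJ
  ΔH_B = 8186 − 9928 = −1742 kJ
ΔH_A − ΔH_B = +1650 kJ, so reaction B has the more negative ΔH; |ΔH_A − ΔH_B| = 1650 kJ.

Reaction B, by 1650 kJ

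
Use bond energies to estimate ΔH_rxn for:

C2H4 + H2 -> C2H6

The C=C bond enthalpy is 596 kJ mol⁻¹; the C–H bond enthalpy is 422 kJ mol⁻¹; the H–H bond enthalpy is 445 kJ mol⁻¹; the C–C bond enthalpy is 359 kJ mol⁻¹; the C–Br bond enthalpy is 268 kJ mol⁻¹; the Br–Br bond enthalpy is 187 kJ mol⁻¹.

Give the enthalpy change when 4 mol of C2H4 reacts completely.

Bonds broken (reactants):
  C–H: 4 × 422 = 1688
  C=C: 1 × 596 = 596
  H–H: 1 × 445 = 445
  Σ(broken) = 2729 kJ
Bonds formed (products):
  C–C: 1 × 359 = 359
  C–H: 6 × 422 = 2532
  Σ(formed) = 2891 kJ
ΔH = Σ(broken) − Σ(formed) = 2729 − 2891 = −162 kJ
For 4× the reaction as written: 4 × (−162) = −648 kJ

ΔH = −648 kJ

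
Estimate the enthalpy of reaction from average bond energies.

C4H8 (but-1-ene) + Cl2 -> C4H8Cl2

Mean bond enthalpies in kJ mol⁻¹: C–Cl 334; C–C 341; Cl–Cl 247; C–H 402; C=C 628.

Bonds broken (reactants):
  C–C: 2 × 341 = 682
  C–H: 8 × 402 = 3216
  C=C: 1 × 628 = 628
  Cl–Cl: 1 × 247 = 247
  Σ(broken) = 4773 kJ
Bonds formed (products):
  C–C: 3 × 341 = 1023
  C–Cl: 2 × 334 = 668
  C–H: 8 × 402 = 3216
  Σ(formed) = 4907 kJ
ΔH = Σ(broken) − Σ(formed) = 4773 − 4907 = −134 kJ

ΔH ≈ −134 kJ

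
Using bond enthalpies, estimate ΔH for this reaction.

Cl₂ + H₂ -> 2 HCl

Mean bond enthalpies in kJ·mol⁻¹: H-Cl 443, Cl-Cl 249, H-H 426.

ΔH ≈ −211 kJ

Bonds broken (reactants):
  Cl-Cl: 1 × 249 = 249
  H-H: 1 × 426 = 426
  Σ(broken) = 675 kJ
Bonds formed (products):
  H-Cl: 2 × 443 = 886
  Σ(formed) = 886 kJ
ΔH = Σ(broken) − Σ(formed) = 675 − 886 = −211 kJ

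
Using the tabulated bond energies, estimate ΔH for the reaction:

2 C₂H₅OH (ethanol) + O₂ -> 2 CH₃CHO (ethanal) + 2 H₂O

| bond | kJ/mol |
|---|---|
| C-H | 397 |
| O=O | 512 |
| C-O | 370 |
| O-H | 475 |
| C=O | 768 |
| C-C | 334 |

ΔH ≈ −440 kJ

Bonds broken (reactants):
  C-C: 2 × 334 = 668
  C-H: 10 × 397 = 3970
  C-O: 2 × 370 = 740
  O-H: 2 × 475 = 950
  O=O: 1 × 512 = 512
  Σ(broken) = 6840 kJ
Bonds formed (products):
  C-C: 2 × 334 = 668
  C-H: 8 × 397 = 3176
  C=O: 2 × 768 = 1536
  O-H: 4 × 475 = 1900
  Σ(formed) = 7280 kJ
ΔH = Σ(broken) − Σ(formed) = 6840 − 7280 = −440 kJ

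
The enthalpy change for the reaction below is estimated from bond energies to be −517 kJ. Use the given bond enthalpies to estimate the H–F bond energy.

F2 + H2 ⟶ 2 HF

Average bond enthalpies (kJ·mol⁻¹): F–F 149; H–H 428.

D(H–F) ≈ 547 kJ/mol

Let D be the H–F bond energy.
Σ(broken) = 1×149 + 1×428 = 577
Σ(formed) = 2×D = 2D
ΔH = Σ(broken) − Σ(formed) = (577) − (2D) = +577 − 2D
Setting this equal to −517 kJ gives 2D = 1094, so D = 547 kJ/mol.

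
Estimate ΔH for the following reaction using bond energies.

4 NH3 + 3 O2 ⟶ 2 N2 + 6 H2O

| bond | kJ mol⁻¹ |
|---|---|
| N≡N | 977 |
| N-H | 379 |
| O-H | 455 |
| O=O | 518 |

Bonds broken (reactants):
  N-H: 12 × 379 = 4548
  O=O: 3 × 518 = 1554
  Σ(broken) = 6102 kJ
Bonds formed (products):
  N≡N: 2 × 977 = 1954
  O-H: 12 × 455 = 5460
  Σ(formed) = 7414 kJ
ΔH = Σ(broken) − Σ(formed) = 6102 − 7414 = −1312 kJ

ΔH ≈ −1312 kJ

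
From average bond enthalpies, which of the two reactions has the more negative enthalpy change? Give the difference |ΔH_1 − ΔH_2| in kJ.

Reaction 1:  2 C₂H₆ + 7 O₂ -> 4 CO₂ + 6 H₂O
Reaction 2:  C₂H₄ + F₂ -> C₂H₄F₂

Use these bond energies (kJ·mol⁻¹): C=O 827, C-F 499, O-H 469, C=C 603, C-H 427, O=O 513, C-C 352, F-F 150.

Reaction 1, by 2228 kJ

Reaction 1:
  Bonds broken (reactants):
    C-C: 2 × 352 = 704
    C-H: 12 × 427 = 5124
    O=O: 7 × 513 = 3591
    Σ(broken) = 9419 kJ
  Bonds formed (products):
    C=O: 8 × 827 = 6616
    O-H: 12 × 469 = 5628
    Σ(formed) = 12244 kJ
  ΔH_1 = 9419 − 12244 = −2825 kJ
Reaction 2:
  Bonds broken (reactants):
    C-H: 4 × 427 = 1708
    C=C: 1 × 603 = 603
    F-F: 1 × 150 = 150
    Σ(broken) = 2461 kJ
  Bonds formed (products):
    C-C: 1 × 352 = 352
    C-F: 2 × 499 = 998
    C-H: 4 × 427 = 1708
    Σ(formed) = 3058 kJ
  ΔH_2 = 2461 − 3058 = −597 kJ
ΔH_1 − ΔH_2 = −2228 kJ, so reaction 1 has the more negative ΔH; |ΔH_1 − ΔH_2| = 2228 kJ.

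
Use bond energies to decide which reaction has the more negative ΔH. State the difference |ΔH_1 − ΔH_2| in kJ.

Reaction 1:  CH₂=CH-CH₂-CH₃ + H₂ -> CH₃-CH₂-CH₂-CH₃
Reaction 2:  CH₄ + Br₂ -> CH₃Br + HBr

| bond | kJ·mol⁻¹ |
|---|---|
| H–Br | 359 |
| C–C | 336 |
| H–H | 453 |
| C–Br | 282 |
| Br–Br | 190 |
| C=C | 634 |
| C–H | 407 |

Reaction 1, by 19 kJ

Reaction 1:
  Bonds broken (reactants):
    C–C: 2 × 336 = 672
    C–H: 8 × 407 = 3256
    C=C: 1 × 634 = 634
    H–H: 1 × 453 = 453
    Σ(broken) = 5015 kJ
  Bonds formed (products):
    C–C: 3 × 336 = 1008
    C–H: 10 × 407 = 4070
    Σ(formed) = 5078 kJ
  ΔH_1 = 5015 − 5078 = −63 kJ
Reaction 2:
  Bonds broken (reactants):
    Br–Br: 1 × 190 = 190
    C–H: 4 × 407 = 1628
    Σ(broken) = 1818 kJ
  Bonds formed (products):
    C–Br: 1 × 282 = 282
    C–H: 3 × 407 = 1221
    H–Br: 1 × 359 = 359
    Σ(formed) = 1862 kJ
  ΔH_2 = 1818 − 1862 = −44 kJ
ΔH_1 − ΔH_2 = −19 kJ, so reaction 1 has the more negative ΔH; |ΔH_1 − ΔH_2| = 19 kJ.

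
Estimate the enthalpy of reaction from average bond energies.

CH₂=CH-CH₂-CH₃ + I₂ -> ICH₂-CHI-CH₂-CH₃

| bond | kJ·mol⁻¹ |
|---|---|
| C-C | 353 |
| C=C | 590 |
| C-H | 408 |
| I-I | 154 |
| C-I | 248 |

ΔH ≈ −105 kJ

Bonds broken (reactants):
  C-C: 2 × 353 = 706
  C-H: 8 × 408 = 3264
  C=C: 1 × 590 = 590
  I-I: 1 × 154 = 154
  Σ(broken) = 4714 kJ
Bonds formed (products):
  C-C: 3 × 353 = 1059
  C-H: 8 × 408 = 3264
  C-I: 2 × 248 = 496
  Σ(formed) = 4819 kJ
ΔH = Σ(broken) − Σ(formed) = 4714 − 4819 = −105 kJ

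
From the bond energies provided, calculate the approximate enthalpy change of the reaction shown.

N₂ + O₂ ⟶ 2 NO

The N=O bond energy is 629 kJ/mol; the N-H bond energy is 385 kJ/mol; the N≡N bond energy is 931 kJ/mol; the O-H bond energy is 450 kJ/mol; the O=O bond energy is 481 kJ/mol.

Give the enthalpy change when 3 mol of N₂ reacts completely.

ΔH = +462 kJ

Bonds broken (reactants):
  N≡N: 1 × 931 = 931
  O=O: 1 × 481 = 481
  Σ(broken) = 1412 kJ
Bonds formed (products):
  N=O: 2 × 629 = 1258
  Σ(formed) = 1258 kJ
ΔH = Σ(broken) − Σ(formed) = 1412 − 1258 = +154 kJ
For 3× the reaction as written: 3 × (+154) = +462 kJ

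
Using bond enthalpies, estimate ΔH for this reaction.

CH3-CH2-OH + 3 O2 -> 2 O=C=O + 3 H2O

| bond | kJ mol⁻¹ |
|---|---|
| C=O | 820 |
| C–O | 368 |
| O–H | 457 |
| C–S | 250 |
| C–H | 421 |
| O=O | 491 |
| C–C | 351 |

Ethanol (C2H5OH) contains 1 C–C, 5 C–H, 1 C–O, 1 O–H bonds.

Bonds broken (reactants):
  C–C: 1 × 351 = 351
  C–H: 5 × 421 = 2105
  C–O: 1 × 368 = 368
  O–H: 1 × 457 = 457
  O=O: 3 × 491 = 1473
  Σ(broken) = 4754 kJ
Bonds formed (products):
  C=O: 4 × 820 = 3280
  O–H: 6 × 457 = 2742
  Σ(formed) = 6022 kJ
ΔH = Σ(broken) − Σ(formed) = 4754 − 6022 = −1268 kJ

ΔH ≈ −1268 kJ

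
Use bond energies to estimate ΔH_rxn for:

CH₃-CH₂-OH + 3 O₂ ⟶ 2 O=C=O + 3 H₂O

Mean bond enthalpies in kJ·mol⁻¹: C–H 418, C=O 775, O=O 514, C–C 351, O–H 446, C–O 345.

Bonds broken (reactants):
  C–C: 1 × 351 = 351
  C–H: 5 × 418 = 2090
  C–O: 1 × 345 = 345
  O–H: 1 × 446 = 446
  O=O: 3 × 514 = 1542
  Σ(broken) = 4774 kJ
Bonds formed (products):
  C=O: 4 × 775 = 3100
  O–H: 6 × 446 = 2676
  Σ(formed) = 5776 kJ
ΔH = Σ(broken) − Σ(formed) = 4774 − 5776 = −1002 kJ

ΔH ≈ −1002 kJ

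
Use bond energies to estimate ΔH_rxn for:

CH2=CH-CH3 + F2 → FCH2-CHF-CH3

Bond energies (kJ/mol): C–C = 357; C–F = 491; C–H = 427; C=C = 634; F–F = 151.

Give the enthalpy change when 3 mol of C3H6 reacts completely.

Bonds broken (reactants):
  C–C: 1 × 357 = 357
  C–H: 6 × 427 = 2562
  C=C: 1 × 634 = 634
  F–F: 1 × 151 = 151
  Σ(broken) = 3704 kJ
Bonds formed (products):
  C–C: 2 × 357 = 714
  C–F: 2 × 491 = 982
  C–H: 6 × 427 = 2562
  Σ(formed) = 4258 kJ
ΔH = Σ(broken) − Σ(formed) = 3704 − 4258 = −554 kJ
For 3× the reaction as written: 3 × (−554) = −1662 kJ

ΔH = −1662 kJ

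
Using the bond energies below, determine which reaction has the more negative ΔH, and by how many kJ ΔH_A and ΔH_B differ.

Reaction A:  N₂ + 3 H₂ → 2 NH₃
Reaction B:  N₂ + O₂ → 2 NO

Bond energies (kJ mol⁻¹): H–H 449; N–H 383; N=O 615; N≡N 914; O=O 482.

Reaction A, by 203 kJ

Reaction A:
  Bonds broken (reactants):
    H–H: 3 × 449 = 1347
    N≡N: 1 × 914 = 914
    Σ(broken) = 2261 kJ
  Bonds formed (products):
    N–H: 6 × 383 = 2298
    Σ(formed) = 2298 kJ
  ΔH_A = 2261 − 2298 = −37 kJ
Reaction B:
  Bonds broken (reactants):
    N≡N: 1 × 914 = 914
    O=O: 1 × 482 = 482
    Σ(broken) = 1396 kJ
  Bonds formed (products):
    N=O: 2 × 615 = 1230
    Σ(formed) = 1230 kJ
  ΔH_B = 1396 − 1230 = +166 kJ
ΔH_A − ΔH_B = −203 kJ, so reaction A has the more negative ΔH; |ΔH_A − ΔH_B| = 203 kJ.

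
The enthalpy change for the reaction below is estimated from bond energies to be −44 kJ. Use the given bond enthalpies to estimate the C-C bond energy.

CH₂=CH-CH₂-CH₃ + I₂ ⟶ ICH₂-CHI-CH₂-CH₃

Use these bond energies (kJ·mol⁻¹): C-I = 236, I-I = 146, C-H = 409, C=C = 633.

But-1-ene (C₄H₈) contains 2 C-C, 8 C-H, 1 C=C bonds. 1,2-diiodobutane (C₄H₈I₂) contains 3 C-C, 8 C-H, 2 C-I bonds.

D(C-C) ≈ 351 kJ/mol

Let D be the C-C bond energy.
Σ(broken) = 2×D + 8×409 + 1×633 + 1×146 = 4051 + 2D
Σ(formed) = 3×D + 8×409 + 2×236 = 3744 + 3D
ΔH = Σ(broken) − Σ(formed) = (4051 + 2D) − (3744 + 3D) = +307 − D
Setting this equal to −44 kJ gives D = 351 kJ/mol.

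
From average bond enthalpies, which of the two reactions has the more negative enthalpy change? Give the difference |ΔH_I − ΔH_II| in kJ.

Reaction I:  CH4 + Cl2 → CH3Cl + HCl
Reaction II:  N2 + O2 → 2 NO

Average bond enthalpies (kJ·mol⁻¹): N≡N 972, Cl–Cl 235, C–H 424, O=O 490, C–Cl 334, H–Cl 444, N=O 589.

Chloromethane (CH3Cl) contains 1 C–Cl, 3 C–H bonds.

Reaction I, by 403 kJ

Reaction I:
  Bonds broken (reactants):
    C–H: 4 × 424 = 1696
    Cl–Cl: 1 × 235 = 235
    Σ(broken) = 1931 kJ
  Bonds formed (products):
    C–Cl: 1 × 334 = 334
    C–H: 3 × 424 = 1272
    H–Cl: 1 × 444 = 444
    Σ(formed) = 2050 kJ
  ΔH_I = 1931 − 2050 = −119 kJ
Reaction II:
  Bonds broken (reactants):
    N≡N: 1 × 972 = 972
    O=O: 1 × 490 = 490
    Σ(broken) = 1462 kJ
  Bonds formed (products):
    N=O: 2 × 589 = 1178
    Σ(formed) = 1178 kJ
  ΔH_II = 1462 − 1178 = +284 kJ
ΔH_I − ΔH_II = −403 kJ, so reaction I has the more negative ΔH; |ΔH_I − ΔH_II| = 403 kJ.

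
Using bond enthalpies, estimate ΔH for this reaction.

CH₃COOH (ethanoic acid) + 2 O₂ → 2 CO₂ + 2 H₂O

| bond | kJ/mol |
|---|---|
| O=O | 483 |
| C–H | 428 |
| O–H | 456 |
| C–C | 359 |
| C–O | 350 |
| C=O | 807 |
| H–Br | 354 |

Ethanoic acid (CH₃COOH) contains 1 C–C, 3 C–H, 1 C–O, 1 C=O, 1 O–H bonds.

ΔH ≈ −830 kJ

Bonds broken (reactants):
  C–C: 1 × 359 = 359
  C–H: 3 × 428 = 1284
  C–O: 1 × 350 = 350
  C=O: 1 × 807 = 807
  O–H: 1 × 456 = 456
  O=O: 2 × 483 = 966
  Σ(broken) = 4222 kJ
Bonds formed (products):
  C=O: 4 × 807 = 3228
  O–H: 4 × 456 = 1824
  Σ(formed) = 5052 kJ
ΔH = Σ(broken) − Σ(formed) = 4222 − 5052 = −830 kJ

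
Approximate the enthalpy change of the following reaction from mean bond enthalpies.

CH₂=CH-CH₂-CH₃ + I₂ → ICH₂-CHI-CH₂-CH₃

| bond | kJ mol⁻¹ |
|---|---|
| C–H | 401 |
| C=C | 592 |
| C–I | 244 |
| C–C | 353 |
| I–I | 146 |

Bonds broken (reactants):
  C–C: 2 × 353 = 706
  C–H: 8 × 401 = 3208
  C=C: 1 × 592 = 592
  I–I: 1 × 146 = 146
  Σ(broken) = 4652 kJ
Bonds formed (products):
  C–C: 3 × 353 = 1059
  C–H: 8 × 401 = 3208
  C–I: 2 × 244 = 488
  Σ(formed) = 4755 kJ
ΔH = Σ(broken) − Σ(formed) = 4652 − 4755 = −103 kJ

ΔH ≈ −103 kJ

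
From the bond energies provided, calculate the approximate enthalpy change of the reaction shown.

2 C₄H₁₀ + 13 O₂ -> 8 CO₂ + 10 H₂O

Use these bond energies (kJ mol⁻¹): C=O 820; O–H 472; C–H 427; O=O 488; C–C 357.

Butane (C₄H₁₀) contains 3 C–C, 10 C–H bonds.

Bonds broken (reactants):
  C–C: 6 × 357 = 2142
  C–H: 20 × 427 = 8540
  O=O: 13 × 488 = 6344
  Σ(broken) = 17026 kJ
Bonds formed (products):
  C=O: 16 × 820 = 13120
  O–H: 20 × 472 = 9440
  Σ(formed) = 22560 kJ
ΔH = Σ(broken) − Σ(formed) = 17026 − 22560 = −5534 kJ

ΔH ≈ −5534 kJ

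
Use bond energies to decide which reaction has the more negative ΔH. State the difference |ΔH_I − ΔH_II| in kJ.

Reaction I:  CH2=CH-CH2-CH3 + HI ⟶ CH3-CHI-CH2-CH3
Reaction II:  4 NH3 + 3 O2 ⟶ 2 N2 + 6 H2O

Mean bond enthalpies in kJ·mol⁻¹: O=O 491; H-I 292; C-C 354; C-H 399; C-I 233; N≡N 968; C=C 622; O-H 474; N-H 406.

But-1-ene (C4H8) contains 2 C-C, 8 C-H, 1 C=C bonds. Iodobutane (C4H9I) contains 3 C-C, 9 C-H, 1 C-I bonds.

Reaction I:
  Bonds broken (reactants):
    C-C: 2 × 354 = 708
    C-H: 8 × 399 = 3192
    C=C: 1 × 622 = 622
    H-I: 1 × 292 = 292
    Σ(broken) = 4814 kJ
  Bonds formed (products):
    C-C: 3 × 354 = 1062
    C-H: 9 × 399 = 3591
    C-I: 1 × 233 = 233
    Σ(formed) = 4886 kJ
  ΔH_I = 4814 − 4886 = −72 kJ
Reaction II:
  Bonds broken (reactants):
    N-H: 12 × 406 = 4872
    O=O: 3 × 491 = 1473
    Σ(broken) = 6345 kJ
  Bonds formed (products):
    N≡N: 2 × 968 = 1936
    O-H: 12 × 474 = 5688
    Σ(formed) = 7624 kJ
  ΔH_II = 6345 − 7624 = −1279 kJ
ΔH_I − ΔH_II = +1207 kJ, so reaction II has the more negative ΔH; |ΔH_I − ΔH_II| = 1207 kJ.

Reaction II, by 1207 kJ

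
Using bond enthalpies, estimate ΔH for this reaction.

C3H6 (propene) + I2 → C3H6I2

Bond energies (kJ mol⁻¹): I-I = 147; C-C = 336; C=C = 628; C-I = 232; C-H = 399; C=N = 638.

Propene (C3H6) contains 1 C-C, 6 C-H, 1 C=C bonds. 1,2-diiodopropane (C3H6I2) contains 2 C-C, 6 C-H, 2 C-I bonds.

ΔH ≈ −25 kJ

Bonds broken (reactants):
  C-C: 1 × 336 = 336
  C-H: 6 × 399 = 2394
  C=C: 1 × 628 = 628
  I-I: 1 × 147 = 147
  Σ(broken) = 3505 kJ
Bonds formed (products):
  C-C: 2 × 336 = 672
  C-H: 6 × 399 = 2394
  C-I: 2 × 232 = 464
  Σ(formed) = 3530 kJ
ΔH = Σ(broken) − Σ(formed) = 3505 − 3530 = −25 kJ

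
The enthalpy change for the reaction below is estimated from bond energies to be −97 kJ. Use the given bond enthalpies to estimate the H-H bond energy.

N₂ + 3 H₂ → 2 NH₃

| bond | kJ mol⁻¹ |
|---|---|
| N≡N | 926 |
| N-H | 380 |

Let D be the H-H bond energy.
Σ(broken) = 3×D + 1×926 = 926 + 3D
Σ(formed) = 6×380 = 2280
ΔH = Σ(broken) − Σ(formed) = (926 + 3D) − (2280) = −1354 + 3D
Setting this equal to −97 kJ gives 3D = 1257, so D = 419 kJ/mol.

D(H-H) ≈ 419 kJ/mol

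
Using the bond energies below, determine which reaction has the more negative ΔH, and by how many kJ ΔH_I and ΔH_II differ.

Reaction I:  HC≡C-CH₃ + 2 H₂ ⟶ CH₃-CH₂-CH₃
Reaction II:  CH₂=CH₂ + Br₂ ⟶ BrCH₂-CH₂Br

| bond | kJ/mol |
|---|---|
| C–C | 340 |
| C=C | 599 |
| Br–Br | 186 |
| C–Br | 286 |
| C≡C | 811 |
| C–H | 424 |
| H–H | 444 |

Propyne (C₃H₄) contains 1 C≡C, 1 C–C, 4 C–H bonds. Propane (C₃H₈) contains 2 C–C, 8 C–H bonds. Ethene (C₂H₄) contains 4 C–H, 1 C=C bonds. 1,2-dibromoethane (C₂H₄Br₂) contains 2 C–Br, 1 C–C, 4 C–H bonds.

Reaction I, by 210 kJ

Reaction I:
  Bonds broken (reactants):
    C≡C: 1 × 811 = 811
    C–C: 1 × 340 = 340
    C–H: 4 × 424 = 1696
    H–H: 2 × 444 = 888
    Σ(broken) = 3735 kJ
  Bonds formed (products):
    C–C: 2 × 340 = 680
    C–H: 8 × 424 = 3392
    Σ(formed) = 4072 kJ
  ΔH_I = 3735 − 4072 = −337 kJ
Reaction II:
  Bonds broken (reactants):
    Br–Br: 1 × 186 = 186
    C–H: 4 × 424 = 1696
    C=C: 1 × 599 = 599
    Σ(broken) = 2481 kJ
  Bonds formed (products):
    C–Br: 2 × 286 = 572
    C–C: 1 × 340 = 340
    C–H: 4 × 424 = 1696
    Σ(formed) = 2608 kJ
  ΔH_II = 2481 − 2608 = −127 kJ
ΔH_I − ΔH_II = −210 kJ, so reaction I has the more negative ΔH; |ΔH_I − ΔH_II| = 210 kJ.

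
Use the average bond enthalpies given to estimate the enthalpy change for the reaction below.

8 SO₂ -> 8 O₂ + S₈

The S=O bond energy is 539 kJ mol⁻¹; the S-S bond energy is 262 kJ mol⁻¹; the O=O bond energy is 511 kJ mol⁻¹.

Bonds broken (reactants):
  S=O: 16 × 539 = 8624
  Σ(broken) = 8624 kJ
Bonds formed (products):
  O=O: 8 × 511 = 4088
  S-S: 8 × 262 = 2096
  Σ(formed) = 6184 kJ
ΔH = Σ(broken) − Σ(formed) = 8624 − 6184 = +2440 kJ

ΔH ≈ +2440 kJ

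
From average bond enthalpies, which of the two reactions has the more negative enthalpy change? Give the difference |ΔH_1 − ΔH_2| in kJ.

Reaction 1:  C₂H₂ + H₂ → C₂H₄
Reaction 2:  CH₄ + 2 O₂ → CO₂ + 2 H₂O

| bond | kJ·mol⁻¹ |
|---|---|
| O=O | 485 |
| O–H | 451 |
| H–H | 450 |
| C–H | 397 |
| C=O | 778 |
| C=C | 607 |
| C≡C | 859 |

Reaction 1:
  Bonds broken (reactants):
    C≡C: 1 × 859 = 859
    C–H: 2 × 397 = 794
    H–H: 1 × 450 = 450
    Σ(broken) = 2103 kJ
  Bonds formed (products):
    C–H: 4 × 397 = 1588
    C=C: 1 × 607 = 607
    Σ(formed) = 2195 kJ
  ΔH_1 = 2103 − 2195 = −92 kJ
Reaction 2:
  Bonds broken (reactants):
    C–H: 4 × 397 = 1588
    O=O: 2 × 485 = 970
    Σ(broken) = 2558 kJ
  Bonds formed (products):
    C=O: 2 × 778 = 1556
    O–H: 4 × 451 = 1804
    Σ(formed) = 3360 kJ
  ΔH_2 = 2558 − 3360 = −802 kJ
ΔH_1 − ΔH_2 = +710 kJ, so reaction 2 has the more negative ΔH; |ΔH_1 − ΔH_2| = 710 kJ.

Reaction 2, by 710 kJ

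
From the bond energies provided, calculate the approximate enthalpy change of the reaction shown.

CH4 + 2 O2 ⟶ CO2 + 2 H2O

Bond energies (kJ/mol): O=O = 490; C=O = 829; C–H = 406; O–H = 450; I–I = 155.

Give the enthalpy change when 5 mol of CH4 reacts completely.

ΔH = −4270 kJ

Bonds broken (reactants):
  C–H: 4 × 406 = 1624
  O=O: 2 × 490 = 980
  Σ(broken) = 2604 kJ
Bonds formed (products):
  C=O: 2 × 829 = 1658
  O–H: 4 × 450 = 1800
  Σ(formed) = 3458 kJ
ΔH = Σ(broken) − Σ(formed) = 2604 − 3458 = −854 kJ
For 5× the reaction as written: 5 × (−854) = −4270 kJ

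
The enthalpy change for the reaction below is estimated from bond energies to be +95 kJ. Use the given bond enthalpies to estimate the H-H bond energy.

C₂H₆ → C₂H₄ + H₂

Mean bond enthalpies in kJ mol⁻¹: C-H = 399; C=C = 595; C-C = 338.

Let D be the H-H bond energy.
Σ(broken) = 1×338 + 6×399 = 2732
Σ(formed) = 4×399 + 1×595 + 1×D = 2191 + D
ΔH = Σ(broken) − Σ(formed) = (2732) − (2191 + D) = +541 − D
Setting this equal to +95 kJ gives D = 446 kJ/mol.

D(H-H) ≈ 446 kJ/mol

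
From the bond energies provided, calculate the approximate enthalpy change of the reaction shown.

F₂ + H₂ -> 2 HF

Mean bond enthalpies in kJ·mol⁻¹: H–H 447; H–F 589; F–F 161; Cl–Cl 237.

Bonds broken (reactants):
  F–F: 1 × 161 = 161
  H–H: 1 × 447 = 447
  Σ(broken) = 608 kJ
Bonds formed (products):
  H–F: 2 × 589 = 1178
  Σ(formed) = 1178 kJ
ΔH = Σ(broken) − Σ(formed) = 608 − 1178 = −570 kJ

ΔH ≈ −570 kJ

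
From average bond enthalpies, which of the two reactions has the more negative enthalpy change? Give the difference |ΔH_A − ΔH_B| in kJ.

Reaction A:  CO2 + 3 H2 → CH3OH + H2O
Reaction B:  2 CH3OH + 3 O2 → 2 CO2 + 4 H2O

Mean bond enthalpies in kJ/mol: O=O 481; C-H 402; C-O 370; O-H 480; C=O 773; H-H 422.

Reaction B, by 1173 kJ

Reaction A:
  Bonds broken (reactants):
    C=O: 2 × 773 = 1546
    H-H: 3 × 422 = 1266
    Σ(broken) = 2812 kJ
  Bonds formed (products):
    C-H: 3 × 402 = 1206
    C-O: 1 × 370 = 370
    O-H: 3 × 480 = 1440
    Σ(formed) = 3016 kJ
  ΔH_A = 2812 − 3016 = −204 kJ
Reaction B:
  Bonds broken (reactants):
    C-H: 6 × 402 = 2412
    C-O: 2 × 370 = 740
    O-H: 2 × 480 = 960
    O=O: 3 × 481 = 1443
    Σ(broken) = 5555 kJ
  Bonds formed (products):
    C=O: 4 × 773 = 3092
    O-H: 8 × 480 = 3840
    Σ(formed) = 6932 kJ
  ΔH_B = 5555 − 6932 = −1377 kJ
ΔH_A − ΔH_B = +1173 kJ, so reaction B has the more negative ΔH; |ΔH_A − ΔH_B| = 1173 kJ.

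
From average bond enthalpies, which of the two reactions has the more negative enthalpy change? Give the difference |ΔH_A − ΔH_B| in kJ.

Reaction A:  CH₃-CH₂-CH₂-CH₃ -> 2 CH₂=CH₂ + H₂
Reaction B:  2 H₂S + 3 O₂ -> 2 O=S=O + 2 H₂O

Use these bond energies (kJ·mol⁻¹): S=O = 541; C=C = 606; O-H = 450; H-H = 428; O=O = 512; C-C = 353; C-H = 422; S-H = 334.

Reaction B, by 1355 kJ

Reaction A:
  Bonds broken (reactants):
    C-C: 3 × 353 = 1059
    C-H: 10 × 422 = 4220
    Σ(broken) = 5279 kJ
  Bonds formed (products):
    C-H: 8 × 422 = 3376
    C=C: 2 × 606 = 1212
    H-H: 1 × 428 = 428
    Σ(formed) = 5016 kJ
  ΔH_A = 5279 − 5016 = +263 kJ
Reaction B:
  Bonds broken (reactants):
    O=O: 3 × 512 = 1536
    S-H: 4 × 334 = 1336
    Σ(broken) = 2872 kJ
  Bonds formed (products):
    O-H: 4 × 450 = 1800
    S=O: 4 × 541 = 2164
    Σ(formed) = 3964 kJ
  ΔH_B = 2872 − 3964 = −1092 kJ
ΔH_A − ΔH_B = +1355 kJ, so reaction B has the more negative ΔH; |ΔH_A − ΔH_B| = 1355 kJ.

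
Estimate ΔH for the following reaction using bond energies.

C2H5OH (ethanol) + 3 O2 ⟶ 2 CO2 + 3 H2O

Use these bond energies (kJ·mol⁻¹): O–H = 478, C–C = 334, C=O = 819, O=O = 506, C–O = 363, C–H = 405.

Bonds broken (reactants):
  C–C: 1 × 334 = 334
  C–H: 5 × 405 = 2025
  C–O: 1 × 363 = 363
  O–H: 1 × 478 = 478
  O=O: 3 × 506 = 1518
  Σ(broken) = 4718 kJ
Bonds formed (products):
  C=O: 4 × 819 = 3276
  O–H: 6 × 478 = 2868
  Σ(formed) = 6144 kJ
ΔH = Σ(broken) − Σ(formed) = 4718 − 6144 = −1426 kJ

ΔH ≈ −1426 kJ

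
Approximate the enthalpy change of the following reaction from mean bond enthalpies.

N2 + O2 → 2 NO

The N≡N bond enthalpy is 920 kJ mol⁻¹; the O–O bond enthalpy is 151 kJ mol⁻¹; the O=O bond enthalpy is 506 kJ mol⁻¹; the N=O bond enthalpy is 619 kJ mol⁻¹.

Bonds broken (reactants):
  N≡N: 1 × 920 = 920
  O=O: 1 × 506 = 506
  Σ(broken) = 1426 kJ
Bonds formed (products):
  N=O: 2 × 619 = 1238
  Σ(formed) = 1238 kJ
ΔH = Σ(broken) − Σ(formed) = 1426 − 1238 = +188 kJ

ΔH ≈ +188 kJ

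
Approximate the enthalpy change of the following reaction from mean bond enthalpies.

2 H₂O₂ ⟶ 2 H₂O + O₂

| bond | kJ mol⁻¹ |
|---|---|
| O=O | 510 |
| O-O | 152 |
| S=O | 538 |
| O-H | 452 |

ΔH ≈ −206 kJ

Bonds broken (reactants):
  O-H: 4 × 452 = 1808
  O-O: 2 × 152 = 304
  Σ(broken) = 2112 kJ
Bonds formed (products):
  O-H: 4 × 452 = 1808
  O=O: 1 × 510 = 510
  Σ(formed) = 2318 kJ
ΔH = Σ(broken) − Σ(formed) = 2112 − 2318 = −206 kJ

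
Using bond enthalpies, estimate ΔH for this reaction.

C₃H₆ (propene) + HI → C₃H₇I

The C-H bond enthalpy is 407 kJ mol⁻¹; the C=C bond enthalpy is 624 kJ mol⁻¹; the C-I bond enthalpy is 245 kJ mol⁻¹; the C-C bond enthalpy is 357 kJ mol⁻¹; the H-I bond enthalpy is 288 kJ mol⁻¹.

Bonds broken (reactants):
  C-C: 1 × 357 = 357
  C-H: 6 × 407 = 2442
  C=C: 1 × 624 = 624
  H-I: 1 × 288 = 288
  Σ(broken) = 3711 kJ
Bonds formed (products):
  C-C: 2 × 357 = 714
  C-H: 7 × 407 = 2849
  C-I: 1 × 245 = 245
  Σ(formed) = 3808 kJ
ΔH = Σ(broken) − Σ(formed) = 3711 − 3808 = −97 kJ

ΔH ≈ −97 kJ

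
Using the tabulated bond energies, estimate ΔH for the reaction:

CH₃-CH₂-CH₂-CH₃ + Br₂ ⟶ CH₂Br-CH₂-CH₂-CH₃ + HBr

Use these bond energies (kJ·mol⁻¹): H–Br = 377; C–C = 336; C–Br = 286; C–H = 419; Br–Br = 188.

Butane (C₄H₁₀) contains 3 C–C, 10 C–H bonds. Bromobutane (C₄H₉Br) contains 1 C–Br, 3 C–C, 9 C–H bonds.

Bonds broken (reactants):
  Br–Br: 1 × 188 = 188
  C–C: 3 × 336 = 1008
  C–H: 10 × 419 = 4190
  Σ(broken) = 5386 kJ
Bonds formed (products):
  C–Br: 1 × 286 = 286
  C–C: 3 × 336 = 1008
  C–H: 9 × 419 = 3771
  H–Br: 1 × 377 = 377
  Σ(formed) = 5442 kJ
ΔH = Σ(broken) − Σ(formed) = 5386 − 5442 = −56 kJ

ΔH ≈ −56 kJ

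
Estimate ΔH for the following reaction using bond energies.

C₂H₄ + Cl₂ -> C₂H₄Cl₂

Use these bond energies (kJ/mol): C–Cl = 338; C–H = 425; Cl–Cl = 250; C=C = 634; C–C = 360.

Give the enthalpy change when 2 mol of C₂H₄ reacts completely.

ΔH = −304 kJ

Bonds broken (reactants):
  C–H: 4 × 425 = 1700
  C=C: 1 × 634 = 634
  Cl–Cl: 1 × 250 = 250
  Σ(broken) = 2584 kJ
Bonds formed (products):
  C–C: 1 × 360 = 360
  C–Cl: 2 × 338 = 676
  C–H: 4 × 425 = 1700
  Σ(formed) = 2736 kJ
ΔH = Σ(broken) − Σ(formed) = 2584 − 2736 = −152 kJ
For 2× the reaction as written: 2 × (−152) = −304 kJ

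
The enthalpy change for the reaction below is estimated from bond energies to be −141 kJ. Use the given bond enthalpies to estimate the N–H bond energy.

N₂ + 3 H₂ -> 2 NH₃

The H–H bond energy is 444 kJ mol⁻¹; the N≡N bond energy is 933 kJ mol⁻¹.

D(N–H) ≈ 401 kJ/mol

Let D be the N–H bond energy.
Σ(broken) = 3×444 + 1×933 = 2265
Σ(formed) = 6×D = 6D
ΔH = Σ(broken) − Σ(formed) = (2265) − (6D) = +2265 − 6D
Setting this equal to −141 kJ gives 6D = 2406, so D = 401 kJ/mol.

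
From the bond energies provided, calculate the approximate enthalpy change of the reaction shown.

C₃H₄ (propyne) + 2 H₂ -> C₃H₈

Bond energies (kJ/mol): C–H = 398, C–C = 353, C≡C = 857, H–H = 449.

ΔH ≈ −190 kJ

Bonds broken (reactants):
  C≡C: 1 × 857 = 857
  C–C: 1 × 353 = 353
  C–H: 4 × 398 = 1592
  H–H: 2 × 449 = 898
  Σ(broken) = 3700 kJ
Bonds formed (products):
  C–C: 2 × 353 = 706
  C–H: 8 × 398 = 3184
  Σ(formed) = 3890 kJ
ΔH = Σ(broken) − Σ(formed) = 3700 − 3890 = −190 kJ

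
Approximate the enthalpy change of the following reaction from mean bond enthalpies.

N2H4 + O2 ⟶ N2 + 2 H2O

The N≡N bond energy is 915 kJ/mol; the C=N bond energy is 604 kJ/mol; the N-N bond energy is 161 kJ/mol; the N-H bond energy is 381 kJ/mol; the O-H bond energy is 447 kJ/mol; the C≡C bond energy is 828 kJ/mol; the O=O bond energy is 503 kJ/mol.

ΔH ≈ −515 kJ

Bonds broken (reactants):
  N-H: 4 × 381 = 1524
  N-N: 1 × 161 = 161
  O=O: 1 × 503 = 503
  Σ(broken) = 2188 kJ
Bonds formed (products):
  N≡N: 1 × 915 = 915
  O-H: 4 × 447 = 1788
  Σ(formed) = 2703 kJ
ΔH = Σ(broken) − Σ(formed) = 2188 − 2703 = −515 kJ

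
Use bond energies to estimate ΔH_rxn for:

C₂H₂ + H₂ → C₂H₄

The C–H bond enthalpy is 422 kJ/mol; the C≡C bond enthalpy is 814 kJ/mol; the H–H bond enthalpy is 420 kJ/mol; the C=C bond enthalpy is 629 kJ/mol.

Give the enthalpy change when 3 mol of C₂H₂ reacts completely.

Bonds broken (reactants):
  C≡C: 1 × 814 = 814
  C–H: 2 × 422 = 844
  H–H: 1 × 420 = 420
  Σ(broken) = 2078 kJ
Bonds formed (products):
  C–H: 4 × 422 = 1688
  C=C: 1 × 629 = 629
  Σ(formed) = 2317 kJ
ΔH = Σ(broken) − Σ(formed) = 2078 − 2317 = −239 kJ
For 3× the reaction as written: 3 × (−239) = −717 kJ

ΔH = −717 kJ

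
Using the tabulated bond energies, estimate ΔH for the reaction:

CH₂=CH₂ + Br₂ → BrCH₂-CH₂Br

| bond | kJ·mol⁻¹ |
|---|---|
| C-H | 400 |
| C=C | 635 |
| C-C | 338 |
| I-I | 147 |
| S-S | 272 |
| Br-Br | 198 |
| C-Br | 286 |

Bonds broken (reactants):
  Br-Br: 1 × 198 = 198
  C-H: 4 × 400 = 1600
  C=C: 1 × 635 = 635
  Σ(broken) = 2433 kJ
Bonds formed (products):
  C-Br: 2 × 286 = 572
  C-C: 1 × 338 = 338
  C-H: 4 × 400 = 1600
  Σ(formed) = 2510 kJ
ΔH = Σ(broken) − Σ(formed) = 2433 − 2510 = −77 kJ

ΔH ≈ −77 kJ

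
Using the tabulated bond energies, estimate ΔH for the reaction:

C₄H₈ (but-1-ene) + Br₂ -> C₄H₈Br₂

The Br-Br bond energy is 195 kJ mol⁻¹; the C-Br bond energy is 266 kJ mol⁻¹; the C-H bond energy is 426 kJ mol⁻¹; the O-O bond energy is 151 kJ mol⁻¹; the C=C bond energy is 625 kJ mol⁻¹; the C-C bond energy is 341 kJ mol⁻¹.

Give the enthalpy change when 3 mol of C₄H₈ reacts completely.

ΔH = −159 kJ

Bonds broken (reactants):
  Br-Br: 1 × 195 = 195
  C-C: 2 × 341 = 682
  C-H: 8 × 426 = 3408
  C=C: 1 × 625 = 625
  Σ(broken) = 4910 kJ
Bonds formed (products):
  C-Br: 2 × 266 = 532
  C-C: 3 × 341 = 1023
  C-H: 8 × 426 = 3408
  Σ(formed) = 4963 kJ
ΔH = Σ(broken) − Σ(formed) = 4910 − 4963 = −53 kJ
For 3× the reaction as written: 3 × (−53) = −159 kJ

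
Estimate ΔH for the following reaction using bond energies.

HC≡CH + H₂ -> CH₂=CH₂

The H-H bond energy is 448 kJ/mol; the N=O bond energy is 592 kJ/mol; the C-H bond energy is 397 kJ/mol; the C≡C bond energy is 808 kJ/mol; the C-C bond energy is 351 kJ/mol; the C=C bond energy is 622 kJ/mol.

Bonds broken (reactants):
  C≡C: 1 × 808 = 808
  C-H: 2 × 397 = 794
  H-H: 1 × 448 = 448
  Σ(broken) = 2050 kJ
Bonds formed (products):
  C-H: 4 × 397 = 1588
  C=C: 1 × 622 = 622
  Σ(formed) = 2210 kJ
ΔH = Σ(broken) − Σ(formed) = 2050 − 2210 = −160 kJ

ΔH ≈ −160 kJ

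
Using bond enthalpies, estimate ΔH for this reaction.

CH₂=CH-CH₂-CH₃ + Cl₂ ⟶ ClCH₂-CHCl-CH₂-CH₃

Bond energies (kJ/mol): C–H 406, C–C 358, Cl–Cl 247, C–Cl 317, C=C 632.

ΔH ≈ −113 kJ

Bonds broken (reactants):
  C–C: 2 × 358 = 716
  C–H: 8 × 406 = 3248
  C=C: 1 × 632 = 632
  Cl–Cl: 1 × 247 = 247
  Σ(broken) = 4843 kJ
Bonds formed (products):
  C–C: 3 × 358 = 1074
  C–Cl: 2 × 317 = 634
  C–H: 8 × 406 = 3248
  Σ(formed) = 4956 kJ
ΔH = Σ(broken) − Σ(formed) = 4843 − 4956 = −113 kJ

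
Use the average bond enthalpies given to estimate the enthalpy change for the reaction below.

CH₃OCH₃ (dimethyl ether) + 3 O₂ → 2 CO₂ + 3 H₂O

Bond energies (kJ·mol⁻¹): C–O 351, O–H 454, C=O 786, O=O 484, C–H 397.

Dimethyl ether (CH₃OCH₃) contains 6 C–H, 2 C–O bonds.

Bonds broken (reactants):
  C–H: 6 × 397 = 2382
  C–O: 2 × 351 = 702
  O=O: 3 × 484 = 1452
  Σ(broken) = 4536 kJ
Bonds formed (products):
  C=O: 4 × 786 = 3144
  O–H: 6 × 454 = 2724
  Σ(formed) = 5868 kJ
ΔH = Σ(broken) − Σ(formed) = 4536 − 5868 = −1332 kJ

ΔH ≈ −1332 kJ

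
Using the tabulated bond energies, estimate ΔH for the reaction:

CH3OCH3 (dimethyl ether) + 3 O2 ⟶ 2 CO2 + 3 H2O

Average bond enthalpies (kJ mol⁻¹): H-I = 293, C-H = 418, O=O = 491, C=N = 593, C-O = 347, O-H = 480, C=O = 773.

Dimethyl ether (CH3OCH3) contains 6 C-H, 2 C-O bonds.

Bonds broken (reactants):
  C-H: 6 × 418 = 2508
  C-O: 2 × 347 = 694
  O=O: 3 × 491 = 1473
  Σ(broken) = 4675 kJ
Bonds formed (products):
  C=O: 4 × 773 = 3092
  O-H: 6 × 480 = 2880
  Σ(formed) = 5972 kJ
ΔH = Σ(broken) − Σ(formed) = 4675 − 5972 = −1297 kJ

ΔH ≈ −1297 kJ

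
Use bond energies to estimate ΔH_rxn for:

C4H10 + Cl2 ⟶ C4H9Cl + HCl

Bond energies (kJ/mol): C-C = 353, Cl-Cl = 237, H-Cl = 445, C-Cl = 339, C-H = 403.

Bonds broken (reactants):
  C-C: 3 × 353 = 1059
  C-H: 10 × 403 = 4030
  Cl-Cl: 1 × 237 = 237
  Σ(broken) = 5326 kJ
Bonds formed (products):
  C-C: 3 × 353 = 1059
  C-Cl: 1 × 339 = 339
  C-H: 9 × 403 = 3627
  H-Cl: 1 × 445 = 445
  Σ(formed) = 5470 kJ
ΔH = Σ(broken) − Σ(formed) = 5326 − 5470 = −144 kJ

ΔH ≈ −144 kJ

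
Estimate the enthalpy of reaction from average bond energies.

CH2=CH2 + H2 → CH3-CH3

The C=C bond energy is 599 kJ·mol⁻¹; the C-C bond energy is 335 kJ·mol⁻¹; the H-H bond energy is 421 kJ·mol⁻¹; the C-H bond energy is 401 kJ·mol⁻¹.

ΔH ≈ −117 kJ

Bonds broken (reactants):
  C-H: 4 × 401 = 1604
  C=C: 1 × 599 = 599
  H-H: 1 × 421 = 421
  Σ(broken) = 2624 kJ
Bonds formed (products):
  C-C: 1 × 335 = 335
  C-H: 6 × 401 = 2406
  Σ(formed) = 2741 kJ
ΔH = Σ(broken) − Σ(formed) = 2624 − 2741 = −117 kJ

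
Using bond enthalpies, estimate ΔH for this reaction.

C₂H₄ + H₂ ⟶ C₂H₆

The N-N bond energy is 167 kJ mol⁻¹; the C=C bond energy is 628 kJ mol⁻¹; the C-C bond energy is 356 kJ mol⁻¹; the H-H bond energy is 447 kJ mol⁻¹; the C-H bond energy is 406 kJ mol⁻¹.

Bonds broken (reactants):
  C-H: 4 × 406 = 1624
  C=C: 1 × 628 = 628
  H-H: 1 × 447 = 447
  Σ(broken) = 2699 kJ
Bonds formed (products):
  C-C: 1 × 356 = 356
  C-H: 6 × 406 = 2436
  Σ(formed) = 2792 kJ
ΔH = Σ(broken) − Σ(formed) = 2699 − 2792 = −93 kJ

ΔH ≈ −93 kJ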